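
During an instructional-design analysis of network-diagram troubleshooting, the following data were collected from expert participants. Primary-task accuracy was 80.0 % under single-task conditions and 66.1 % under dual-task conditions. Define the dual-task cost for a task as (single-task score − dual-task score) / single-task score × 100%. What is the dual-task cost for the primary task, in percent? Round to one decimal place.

17.4

Cost = (80.0 − 66.1) / 80.0 × 100%
     = 13.9000 / 80.0 × 100% = 17.3750%.
≈ 17.4%.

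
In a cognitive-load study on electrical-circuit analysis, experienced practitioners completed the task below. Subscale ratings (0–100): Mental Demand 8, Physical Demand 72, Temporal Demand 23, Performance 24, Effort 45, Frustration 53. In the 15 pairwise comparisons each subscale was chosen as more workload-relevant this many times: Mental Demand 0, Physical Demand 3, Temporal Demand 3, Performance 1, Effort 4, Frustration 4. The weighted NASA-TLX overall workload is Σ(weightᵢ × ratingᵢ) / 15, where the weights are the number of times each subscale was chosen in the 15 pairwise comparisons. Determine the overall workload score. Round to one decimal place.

The tallies are the weights (they sum to 15).
Weighted sum = 0·8 + 3·72 + 3·23 + 1·24 + 4·45 + 4·53
            = 0 + 216 + 69 + 24 + 180 + 212 = 701.
Overall workload = 701 / 15 = 46.7333 ≈ 46.7.

46.7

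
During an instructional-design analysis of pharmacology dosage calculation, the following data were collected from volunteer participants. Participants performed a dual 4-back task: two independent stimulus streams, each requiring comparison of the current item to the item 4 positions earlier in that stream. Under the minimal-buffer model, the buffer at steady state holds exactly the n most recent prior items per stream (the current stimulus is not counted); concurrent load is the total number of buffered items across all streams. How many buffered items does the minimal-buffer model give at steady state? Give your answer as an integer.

Each stream's buffer holds its 4 most recent prior items.
Two independent streams: 2 × 4 = 8 buffered items at steady state.

8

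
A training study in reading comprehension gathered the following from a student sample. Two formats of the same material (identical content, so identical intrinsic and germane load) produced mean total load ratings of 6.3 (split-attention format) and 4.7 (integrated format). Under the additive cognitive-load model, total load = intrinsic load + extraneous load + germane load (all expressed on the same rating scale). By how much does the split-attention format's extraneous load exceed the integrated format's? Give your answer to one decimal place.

Intrinsic and germane load are equal across formats, so the difference in total load equals the difference in extraneous load.
Extraneous-load difference = 6.3 − 4.7 = 1.6.

1.6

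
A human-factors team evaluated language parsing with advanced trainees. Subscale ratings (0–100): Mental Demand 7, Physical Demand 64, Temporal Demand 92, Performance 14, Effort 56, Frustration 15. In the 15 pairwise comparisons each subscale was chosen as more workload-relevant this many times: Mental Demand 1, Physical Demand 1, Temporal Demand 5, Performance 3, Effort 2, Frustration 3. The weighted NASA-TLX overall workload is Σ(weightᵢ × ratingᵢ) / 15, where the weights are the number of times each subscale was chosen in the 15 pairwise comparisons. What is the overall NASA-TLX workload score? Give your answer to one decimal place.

The tallies are the weights (they sum to 15).
Weighted sum = 1·7 + 1·64 + 5·92 + 3·14 + 2·56 + 3·15
            = 7 + 64 + 460 + 42 + 112 + 45 = 730.
Overall workload = 730 / 15 = 48.6667 ≈ 48.7.

48.7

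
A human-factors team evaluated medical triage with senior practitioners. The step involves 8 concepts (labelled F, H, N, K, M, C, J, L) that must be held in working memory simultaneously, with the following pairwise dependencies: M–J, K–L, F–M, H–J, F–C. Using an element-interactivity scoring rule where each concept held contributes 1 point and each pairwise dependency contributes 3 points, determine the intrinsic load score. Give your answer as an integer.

23

Count of concepts held simultaneously: 8.
Count of pairwise dependencies listed: 5.
Element contribution: 8 × 1 = 8.
Interaction contribution: 5 × 3 = 15.
Intrinsic load = 8 + 15 = 23.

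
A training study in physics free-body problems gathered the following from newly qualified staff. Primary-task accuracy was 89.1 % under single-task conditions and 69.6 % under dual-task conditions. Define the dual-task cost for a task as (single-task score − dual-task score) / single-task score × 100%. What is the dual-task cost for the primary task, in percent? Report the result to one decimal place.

Cost = (89.1 − 69.6) / 89.1 × 100%
     = 19.5000 / 89.1 × 100% = 21.8855%.
≈ 21.9%.

21.9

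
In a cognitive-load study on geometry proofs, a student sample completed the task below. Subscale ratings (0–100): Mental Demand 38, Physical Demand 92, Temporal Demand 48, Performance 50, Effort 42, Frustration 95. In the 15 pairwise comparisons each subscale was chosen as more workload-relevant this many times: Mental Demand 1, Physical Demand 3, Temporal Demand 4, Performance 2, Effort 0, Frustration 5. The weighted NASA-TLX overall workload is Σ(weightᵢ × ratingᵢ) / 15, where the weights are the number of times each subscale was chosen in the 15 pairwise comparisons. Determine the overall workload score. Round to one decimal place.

The tallies are the weights (they sum to 15).
Weighted sum = 1·38 + 3·92 + 4·48 + 2·50 + 0·42 + 5·95
            = 38 + 276 + 192 + 100 + 0 + 475 = 1081.
Overall workload = 1081 / 15 = 72.0667 ≈ 72.1.

72.1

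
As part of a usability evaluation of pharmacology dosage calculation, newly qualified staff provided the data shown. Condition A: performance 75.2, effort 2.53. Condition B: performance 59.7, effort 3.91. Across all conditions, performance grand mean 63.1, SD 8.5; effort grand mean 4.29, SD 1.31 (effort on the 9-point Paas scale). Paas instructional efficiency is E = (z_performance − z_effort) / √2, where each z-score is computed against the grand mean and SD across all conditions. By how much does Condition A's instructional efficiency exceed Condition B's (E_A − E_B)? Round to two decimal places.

Condition A: z_P = (75.2 − 63.1)/8.5 = 1.4235; z_E = (2.53 − 4.29)/1.31 = -1.3435; E_A = (1.4235 − (-1.3435))/√2 = 1.9566.
Condition B: z_P = (59.7 − 63.1)/8.5 = -0.4000; z_E = (3.91 − 4.29)/1.31 = -0.2901; E_B = (-0.4000 − (-0.2901))/√2 = -0.0777.
E_A − E_B = 1.9566 − (-0.0777) = 2.0343 ≈ 2.03.

2.03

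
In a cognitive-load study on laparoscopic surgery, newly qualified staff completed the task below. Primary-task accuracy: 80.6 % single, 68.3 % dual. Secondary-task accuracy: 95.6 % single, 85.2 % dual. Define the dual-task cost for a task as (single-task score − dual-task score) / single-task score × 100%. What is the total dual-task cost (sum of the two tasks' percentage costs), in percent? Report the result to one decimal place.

Primary cost = (80.6 − 68.3) / 80.6 × 100% = 15.2605%.
Secondary cost = (95.6 − 85.2) / 95.6 × 100% = 10.8787%.
Total = 15.2605% + 10.8787% = 26.1392% ≈ 26.1%.

26.1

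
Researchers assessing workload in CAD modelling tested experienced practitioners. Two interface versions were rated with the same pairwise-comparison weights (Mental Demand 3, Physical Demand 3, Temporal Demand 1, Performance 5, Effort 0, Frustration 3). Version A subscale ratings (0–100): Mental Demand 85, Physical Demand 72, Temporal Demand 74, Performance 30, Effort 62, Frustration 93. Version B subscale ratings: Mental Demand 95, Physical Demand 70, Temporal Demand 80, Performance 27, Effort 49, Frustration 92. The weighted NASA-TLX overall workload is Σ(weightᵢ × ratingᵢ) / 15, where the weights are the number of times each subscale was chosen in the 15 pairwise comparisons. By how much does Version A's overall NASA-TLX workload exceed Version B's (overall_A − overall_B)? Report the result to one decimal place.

-0.8

Version A weighted sum = 3·85 + 3·72 + 1·74 + 5·30 + 0·62 + 3·93 = 255 + 216 + 74 + 150 + 0 + 279 = 974; overall_A = 974/15 = 64.9333.
Version B weighted sum = 3·95 + 3·70 + 1·80 + 5·27 + 0·49 + 3·92 = 285 + 210 + 80 + 135 + 0 + 276 = 986; overall_B = 986/15 = 65.7333.
Difference = 64.9333 − 65.7333 = -0.8000 ≈ -0.8.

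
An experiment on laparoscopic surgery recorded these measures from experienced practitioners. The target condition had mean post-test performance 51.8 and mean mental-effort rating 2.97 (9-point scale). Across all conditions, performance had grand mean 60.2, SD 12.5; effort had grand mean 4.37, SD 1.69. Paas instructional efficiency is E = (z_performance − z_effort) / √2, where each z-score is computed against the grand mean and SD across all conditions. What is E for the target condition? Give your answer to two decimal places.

z_performance = (51.8 − 60.2) / 12.5 = -8.4000 / 12.5 = -0.6720.
z_effort = (2.97 − 4.37) / 1.69 = -1.4000 / 1.69 = -0.8284.
z_P − z_E = -0.6720 − (-0.8284) = 0.1564.
E = 0.1564 / √2 = 0.1564 / 1.41421 = 0.1106 ≈ 0.11.

0.11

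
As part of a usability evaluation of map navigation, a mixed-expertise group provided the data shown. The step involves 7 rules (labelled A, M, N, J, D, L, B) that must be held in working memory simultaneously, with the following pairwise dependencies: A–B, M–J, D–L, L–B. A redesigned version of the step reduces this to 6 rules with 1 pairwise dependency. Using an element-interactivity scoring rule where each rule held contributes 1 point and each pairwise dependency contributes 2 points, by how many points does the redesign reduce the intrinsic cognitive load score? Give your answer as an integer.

Original: 7 × 1 + 4 × 2 = 7 + 8 = 15.
Redesigned: 6 × 1 + 1 × 2 = 6 + 2 = 8.
Reduction = 15 − 8 = 7.

7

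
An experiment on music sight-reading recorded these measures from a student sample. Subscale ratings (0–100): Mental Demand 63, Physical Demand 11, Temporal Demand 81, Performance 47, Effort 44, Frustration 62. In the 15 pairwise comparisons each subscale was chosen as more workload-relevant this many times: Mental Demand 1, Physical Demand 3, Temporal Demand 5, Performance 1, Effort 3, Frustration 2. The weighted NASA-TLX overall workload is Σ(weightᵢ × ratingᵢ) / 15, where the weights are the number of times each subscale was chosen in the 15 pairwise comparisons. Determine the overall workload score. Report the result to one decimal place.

The tallies are the weights (they sum to 15).
Weighted sum = 1·63 + 3·11 + 5·81 + 1·47 + 3·44 + 2·62
            = 63 + 33 + 405 + 47 + 132 + 124 = 804.
Overall workload = 804 / 15 = 53.6000 ≈ 53.6.

53.6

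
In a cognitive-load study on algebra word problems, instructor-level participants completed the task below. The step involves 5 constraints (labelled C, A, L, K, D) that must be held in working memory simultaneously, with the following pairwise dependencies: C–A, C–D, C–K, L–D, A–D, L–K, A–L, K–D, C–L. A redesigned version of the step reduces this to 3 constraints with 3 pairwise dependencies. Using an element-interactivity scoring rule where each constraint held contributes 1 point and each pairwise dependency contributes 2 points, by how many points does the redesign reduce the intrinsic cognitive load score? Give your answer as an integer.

14

Original: 5 × 1 + 9 × 2 = 5 + 18 = 23.
Redesigned: 3 × 1 + 3 × 2 = 3 + 6 = 9.
Reduction = 23 − 9 = 14.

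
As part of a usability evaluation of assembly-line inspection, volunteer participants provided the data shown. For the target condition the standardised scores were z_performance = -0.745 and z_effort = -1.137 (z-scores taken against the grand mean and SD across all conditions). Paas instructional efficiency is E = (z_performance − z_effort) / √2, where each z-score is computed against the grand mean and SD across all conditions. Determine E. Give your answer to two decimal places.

0.28

z_P − z_E = -0.745 − (-1.137) = 0.3920.
E = 0.3920 / √2 = 0.3920 / 1.41421 = 0.2772 ≈ 0.28.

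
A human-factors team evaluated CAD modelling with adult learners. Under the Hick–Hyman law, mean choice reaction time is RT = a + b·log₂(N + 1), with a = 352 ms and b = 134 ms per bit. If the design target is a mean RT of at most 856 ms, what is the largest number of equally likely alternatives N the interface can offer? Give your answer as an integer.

Set 352 + 134·log₂(N + 1) ≤ 856.
log₂(N + 1) ≤ (856 − 352) / 134 = 3.7612.
N + 1 ≤ 2^3.7612 = 13.5592.
N ≤ 12.5592, so the largest integer N is 12.

12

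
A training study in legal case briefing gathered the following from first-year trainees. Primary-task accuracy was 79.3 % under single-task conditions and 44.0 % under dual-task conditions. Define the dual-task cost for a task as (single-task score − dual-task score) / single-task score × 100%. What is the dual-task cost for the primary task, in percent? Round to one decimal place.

44.5

Cost = (79.3 − 44.0) / 79.3 × 100%
     = 35.3000 / 79.3 × 100% = 44.5145%.
≈ 44.5%.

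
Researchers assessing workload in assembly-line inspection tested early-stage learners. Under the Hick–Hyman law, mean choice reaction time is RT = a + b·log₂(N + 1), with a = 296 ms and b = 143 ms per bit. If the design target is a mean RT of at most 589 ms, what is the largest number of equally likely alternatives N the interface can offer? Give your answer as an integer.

3

Set 296 + 143·log₂(N + 1) ≤ 589.
log₂(N + 1) ≤ (589 − 296) / 143 = 2.0490.
N + 1 ≤ 2^2.0490 = 4.1382.
N ≤ 3.1382, so the largest integer N is 3.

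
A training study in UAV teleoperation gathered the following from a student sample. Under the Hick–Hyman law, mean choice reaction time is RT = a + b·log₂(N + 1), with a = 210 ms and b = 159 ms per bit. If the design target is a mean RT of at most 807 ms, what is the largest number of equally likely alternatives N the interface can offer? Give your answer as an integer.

Set 210 + 159·log₂(N + 1) ≤ 807.
log₂(N + 1) ≤ (807 − 210) / 159 = 3.7547.
N + 1 ≤ 2^3.7547 = 13.4982.
N ≤ 12.4982, so the largest integer N is 12.

12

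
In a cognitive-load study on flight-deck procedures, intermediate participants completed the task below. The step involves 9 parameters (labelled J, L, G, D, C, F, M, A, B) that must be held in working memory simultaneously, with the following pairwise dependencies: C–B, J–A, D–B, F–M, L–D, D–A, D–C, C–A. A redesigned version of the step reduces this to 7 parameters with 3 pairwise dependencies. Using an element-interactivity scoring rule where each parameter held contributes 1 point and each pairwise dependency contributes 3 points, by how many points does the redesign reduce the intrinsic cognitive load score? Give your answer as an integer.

17

Original: 9 × 1 + 8 × 3 = 9 + 24 = 33.
Redesigned: 7 × 1 + 3 × 3 = 7 + 9 = 16.
Reduction = 33 − 16 = 17.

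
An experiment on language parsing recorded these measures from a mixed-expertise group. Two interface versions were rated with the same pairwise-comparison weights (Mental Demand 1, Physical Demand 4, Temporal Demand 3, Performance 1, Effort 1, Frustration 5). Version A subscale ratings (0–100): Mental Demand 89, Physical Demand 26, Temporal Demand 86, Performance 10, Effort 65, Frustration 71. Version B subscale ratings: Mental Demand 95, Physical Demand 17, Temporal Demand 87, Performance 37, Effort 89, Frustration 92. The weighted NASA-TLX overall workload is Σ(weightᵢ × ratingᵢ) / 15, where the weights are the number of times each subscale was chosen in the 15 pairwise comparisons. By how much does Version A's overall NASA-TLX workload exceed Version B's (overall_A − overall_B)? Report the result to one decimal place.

Version A weighted sum = 1·89 + 4·26 + 3·86 + 1·10 + 1·65 + 5·71 = 89 + 104 + 258 + 10 + 65 + 355 = 881; overall_A = 881/15 = 58.7333.
Version B weighted sum = 1·95 + 4·17 + 3·87 + 1·37 + 1·89 + 5·92 = 95 + 68 + 261 + 37 + 89 + 460 = 1010; overall_B = 1010/15 = 67.3333.
Difference = 58.7333 − 67.3333 = -8.6000 ≈ -8.6.

-8.6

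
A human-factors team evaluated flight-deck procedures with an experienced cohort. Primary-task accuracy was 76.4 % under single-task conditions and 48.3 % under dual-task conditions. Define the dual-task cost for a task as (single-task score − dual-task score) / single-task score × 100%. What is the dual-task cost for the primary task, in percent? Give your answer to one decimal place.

Cost = (76.4 − 48.3) / 76.4 × 100%
     = 28.1000 / 76.4 × 100% = 36.7801%.
≈ 36.8%.

36.8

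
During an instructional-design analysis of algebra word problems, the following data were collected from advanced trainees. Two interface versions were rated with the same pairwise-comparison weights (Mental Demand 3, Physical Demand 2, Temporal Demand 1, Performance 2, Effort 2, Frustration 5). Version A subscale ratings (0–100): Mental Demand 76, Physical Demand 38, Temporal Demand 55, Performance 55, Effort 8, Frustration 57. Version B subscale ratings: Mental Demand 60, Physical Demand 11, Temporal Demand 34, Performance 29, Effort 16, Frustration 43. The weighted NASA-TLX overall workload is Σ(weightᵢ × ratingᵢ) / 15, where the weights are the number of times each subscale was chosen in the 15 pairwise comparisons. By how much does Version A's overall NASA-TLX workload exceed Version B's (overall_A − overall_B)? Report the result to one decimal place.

15.3

Version A weighted sum = 3·76 + 2·38 + 1·55 + 2·55 + 2·8 + 5·57 = 228 + 76 + 55 + 110 + 16 + 285 = 770; overall_A = 770/15 = 51.3333.
Version B weighted sum = 3·60 + 2·11 + 1·34 + 2·29 + 2·16 + 5·43 = 180 + 22 + 34 + 58 + 32 + 215 = 541; overall_B = 541/15 = 36.0667.
Difference = 51.3333 − 36.0667 = 15.2666 ≈ 15.3.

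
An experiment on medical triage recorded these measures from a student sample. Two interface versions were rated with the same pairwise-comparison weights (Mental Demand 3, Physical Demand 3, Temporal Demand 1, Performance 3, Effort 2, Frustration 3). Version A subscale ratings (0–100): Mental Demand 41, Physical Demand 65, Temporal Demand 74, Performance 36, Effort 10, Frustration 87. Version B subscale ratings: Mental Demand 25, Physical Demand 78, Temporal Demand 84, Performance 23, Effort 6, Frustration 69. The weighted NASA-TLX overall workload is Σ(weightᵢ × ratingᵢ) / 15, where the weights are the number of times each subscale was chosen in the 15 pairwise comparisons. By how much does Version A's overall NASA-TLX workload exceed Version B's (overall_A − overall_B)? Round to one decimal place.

Version A weighted sum = 3·41 + 3·65 + 1·74 + 3·36 + 2·10 + 3·87 = 123 + 195 + 74 + 108 + 20 + 261 = 781; overall_A = 781/15 = 52.0667.
Version B weighted sum = 3·25 + 3·78 + 1·84 + 3·23 + 2·6 + 3·69 = 75 + 234 + 84 + 69 + 12 + 207 = 681; overall_B = 681/15 = 45.4000.
Difference = 52.0667 − 45.4000 = 6.6667 ≈ 6.7.

6.7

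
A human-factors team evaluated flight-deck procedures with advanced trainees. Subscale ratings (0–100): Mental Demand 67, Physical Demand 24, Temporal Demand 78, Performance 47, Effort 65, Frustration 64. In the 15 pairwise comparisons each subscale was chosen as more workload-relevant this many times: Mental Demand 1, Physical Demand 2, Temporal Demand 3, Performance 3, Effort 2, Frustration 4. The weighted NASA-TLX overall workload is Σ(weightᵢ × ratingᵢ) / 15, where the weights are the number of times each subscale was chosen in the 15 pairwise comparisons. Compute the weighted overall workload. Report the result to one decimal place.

The tallies are the weights (they sum to 15).
Weighted sum = 1·67 + 2·24 + 3·78 + 3·47 + 2·65 + 4·64
            = 67 + 48 + 234 + 141 + 130 + 256 = 876.
Overall workload = 876 / 15 = 58.4000 ≈ 58.4.

58.4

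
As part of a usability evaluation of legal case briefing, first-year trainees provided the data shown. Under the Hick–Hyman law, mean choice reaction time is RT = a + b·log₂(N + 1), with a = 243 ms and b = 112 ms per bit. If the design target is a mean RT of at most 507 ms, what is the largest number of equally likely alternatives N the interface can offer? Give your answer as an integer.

4

Set 243 + 112·log₂(N + 1) ≤ 507.
log₂(N + 1) ≤ (507 − 243) / 112 = 2.3571.
N + 1 ≤ 2^2.3571 = 5.1234.
N ≤ 4.1234, so the largest integer N is 4.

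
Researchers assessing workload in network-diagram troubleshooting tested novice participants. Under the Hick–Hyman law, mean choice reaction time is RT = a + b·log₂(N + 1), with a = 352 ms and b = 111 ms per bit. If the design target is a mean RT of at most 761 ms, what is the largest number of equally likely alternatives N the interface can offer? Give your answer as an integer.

11

Set 352 + 111·log₂(N + 1) ≤ 761.
log₂(N + 1) ≤ (761 − 352) / 111 = 3.6847.
N + 1 ≤ 2^3.6847 = 12.8589.
N ≤ 11.8589, so the largest integer N is 11.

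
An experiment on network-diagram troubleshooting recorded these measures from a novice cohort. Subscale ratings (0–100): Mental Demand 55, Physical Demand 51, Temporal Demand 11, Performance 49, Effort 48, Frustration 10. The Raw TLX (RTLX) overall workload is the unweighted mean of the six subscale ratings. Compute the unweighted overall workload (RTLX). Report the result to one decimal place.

Sum of ratings = 55 + 51 + 11 + 49 + 48 + 10 = 224.
RTLX = 224 / 6 = 37.3333 ≈ 37.3.

37.3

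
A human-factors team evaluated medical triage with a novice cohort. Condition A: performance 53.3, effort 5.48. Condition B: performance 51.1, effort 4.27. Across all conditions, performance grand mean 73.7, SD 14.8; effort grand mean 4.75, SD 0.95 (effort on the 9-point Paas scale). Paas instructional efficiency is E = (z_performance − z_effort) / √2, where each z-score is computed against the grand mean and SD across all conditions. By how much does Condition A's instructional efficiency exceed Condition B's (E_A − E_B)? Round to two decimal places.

-0.80

Condition A: z_P = (53.3 − 73.7)/14.8 = -1.3784; z_E = (5.48 − 4.75)/0.95 = 0.7684; E_A = (-1.3784 − 0.7684)/√2 = -1.5180.
Condition B: z_P = (51.1 − 73.7)/14.8 = -1.5270; z_E = (4.27 − 4.75)/0.95 = -0.5053; E_B = (-1.5270 − (-0.5053))/√2 = -0.7225.
E_A − E_B = -1.5180 − (-0.7225) = -0.7955 ≈ -0.80.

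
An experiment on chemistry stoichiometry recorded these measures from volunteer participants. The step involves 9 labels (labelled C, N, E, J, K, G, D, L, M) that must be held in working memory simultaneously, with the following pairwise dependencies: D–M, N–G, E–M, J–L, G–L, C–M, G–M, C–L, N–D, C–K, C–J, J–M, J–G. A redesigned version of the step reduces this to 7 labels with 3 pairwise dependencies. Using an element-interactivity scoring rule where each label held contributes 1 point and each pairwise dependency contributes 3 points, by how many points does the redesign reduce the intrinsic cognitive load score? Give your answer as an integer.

32

Original: 9 × 1 + 13 × 3 = 9 + 39 = 48.
Redesigned: 7 × 1 + 3 × 3 = 7 + 9 = 16.
Reduction = 48 − 16 = 32.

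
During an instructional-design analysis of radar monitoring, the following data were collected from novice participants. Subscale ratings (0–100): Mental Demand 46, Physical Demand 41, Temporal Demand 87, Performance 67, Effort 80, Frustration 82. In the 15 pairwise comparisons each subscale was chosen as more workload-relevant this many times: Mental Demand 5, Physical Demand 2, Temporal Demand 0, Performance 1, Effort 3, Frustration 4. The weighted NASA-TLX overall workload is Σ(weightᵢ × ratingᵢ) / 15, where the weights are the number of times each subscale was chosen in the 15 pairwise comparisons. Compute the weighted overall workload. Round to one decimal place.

63.1

The tallies are the weights (they sum to 15).
Weighted sum = 5·46 + 2·41 + 0·87 + 1·67 + 3·80 + 4·82
            = 230 + 82 + 0 + 67 + 240 + 328 = 947.
Overall workload = 947 / 15 = 63.1333 ≈ 63.1.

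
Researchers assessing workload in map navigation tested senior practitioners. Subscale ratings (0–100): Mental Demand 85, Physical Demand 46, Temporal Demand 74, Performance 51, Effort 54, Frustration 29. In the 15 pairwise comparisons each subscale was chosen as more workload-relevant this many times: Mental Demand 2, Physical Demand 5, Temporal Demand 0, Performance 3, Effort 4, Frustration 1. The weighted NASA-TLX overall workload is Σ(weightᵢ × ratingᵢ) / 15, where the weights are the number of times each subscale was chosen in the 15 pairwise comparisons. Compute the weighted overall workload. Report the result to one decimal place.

53.2

The tallies are the weights (they sum to 15).
Weighted sum = 2·85 + 5·46 + 0·74 + 3·51 + 4·54 + 1·29
            = 170 + 230 + 0 + 153 + 216 + 29 = 798.
Overall workload = 798 / 15 = 53.2000 ≈ 53.2.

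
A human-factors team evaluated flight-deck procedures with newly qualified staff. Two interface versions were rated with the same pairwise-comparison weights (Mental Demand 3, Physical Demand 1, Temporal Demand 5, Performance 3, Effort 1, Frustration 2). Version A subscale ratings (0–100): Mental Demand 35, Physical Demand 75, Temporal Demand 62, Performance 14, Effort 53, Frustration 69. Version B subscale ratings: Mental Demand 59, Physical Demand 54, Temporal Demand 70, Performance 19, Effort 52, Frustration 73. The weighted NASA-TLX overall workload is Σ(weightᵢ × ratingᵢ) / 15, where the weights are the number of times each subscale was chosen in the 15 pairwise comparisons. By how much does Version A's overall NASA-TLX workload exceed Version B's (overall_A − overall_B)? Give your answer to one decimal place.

-7.5

Version A weighted sum = 3·35 + 1·75 + 5·62 + 3·14 + 1·53 + 2·69 = 105 + 75 + 310 + 42 + 53 + 138 = 723; overall_A = 723/15 = 48.2000.
Version B weighted sum = 3·59 + 1·54 + 5·70 + 3·19 + 1·52 + 2·73 = 177 + 54 + 350 + 57 + 52 + 146 = 836; overall_B = 836/15 = 55.7333.
Difference = 48.2000 − 55.7333 = -7.5333 ≈ -7.5.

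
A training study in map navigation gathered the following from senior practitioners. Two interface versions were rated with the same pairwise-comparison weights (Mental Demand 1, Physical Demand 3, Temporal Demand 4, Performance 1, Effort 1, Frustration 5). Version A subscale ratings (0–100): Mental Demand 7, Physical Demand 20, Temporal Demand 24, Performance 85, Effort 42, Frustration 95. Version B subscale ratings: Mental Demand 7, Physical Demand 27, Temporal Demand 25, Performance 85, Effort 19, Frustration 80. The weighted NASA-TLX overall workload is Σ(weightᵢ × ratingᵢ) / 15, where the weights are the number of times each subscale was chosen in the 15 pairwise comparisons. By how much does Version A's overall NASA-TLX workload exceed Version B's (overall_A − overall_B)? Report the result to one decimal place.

4.9

Version A weighted sum = 1·7 + 3·20 + 4·24 + 1·85 + 1·42 + 5·95 = 7 + 60 + 96 + 85 + 42 + 475 = 765; overall_A = 765/15 = 51.0000.
Version B weighted sum = 1·7 + 3·27 + 4·25 + 1·85 + 1·19 + 5·80 = 7 + 81 + 100 + 85 + 19 + 400 = 692; overall_B = 692/15 = 46.1333.
Difference = 51.0000 − 46.1333 = 4.8667 ≈ 4.9.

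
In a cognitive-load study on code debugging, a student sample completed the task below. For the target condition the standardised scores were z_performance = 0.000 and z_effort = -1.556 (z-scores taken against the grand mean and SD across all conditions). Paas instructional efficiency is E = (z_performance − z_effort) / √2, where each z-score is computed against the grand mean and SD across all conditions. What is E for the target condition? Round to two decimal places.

z_P − z_E = 0.000 − (-1.556) = 1.5560.
E = 1.5560 / √2 = 1.5560 / 1.41421 = 1.1003 ≈ 1.10.

1.10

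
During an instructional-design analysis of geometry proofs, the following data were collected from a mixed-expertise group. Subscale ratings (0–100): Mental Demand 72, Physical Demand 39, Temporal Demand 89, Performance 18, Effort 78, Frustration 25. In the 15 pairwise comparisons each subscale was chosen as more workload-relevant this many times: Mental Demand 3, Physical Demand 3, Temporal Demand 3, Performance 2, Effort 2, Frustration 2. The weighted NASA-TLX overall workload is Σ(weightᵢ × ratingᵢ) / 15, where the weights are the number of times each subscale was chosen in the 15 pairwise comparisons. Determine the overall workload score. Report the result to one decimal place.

The tallies are the weights (they sum to 15).
Weighted sum = 3·72 + 3·39 + 3·89 + 2·18 + 2·78 + 2·25
            = 216 + 117 + 267 + 36 + 156 + 50 = 842.
Overall workload = 842 / 15 = 56.1333 ≈ 56.1.

56.1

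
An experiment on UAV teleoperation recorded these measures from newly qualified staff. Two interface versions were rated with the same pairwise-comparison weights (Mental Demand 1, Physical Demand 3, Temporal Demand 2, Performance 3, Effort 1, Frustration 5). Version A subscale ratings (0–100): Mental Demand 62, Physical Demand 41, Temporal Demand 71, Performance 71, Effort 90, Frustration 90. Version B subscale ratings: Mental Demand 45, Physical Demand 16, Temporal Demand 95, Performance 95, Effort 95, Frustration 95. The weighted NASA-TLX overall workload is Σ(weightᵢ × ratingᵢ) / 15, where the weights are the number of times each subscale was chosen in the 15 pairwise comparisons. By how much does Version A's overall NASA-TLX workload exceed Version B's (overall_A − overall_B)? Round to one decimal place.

-3.9

Version A weighted sum = 1·62 + 3·41 + 2·71 + 3·71 + 1·90 + 5·90 = 62 + 123 + 142 + 213 + 90 + 450 = 1080; overall_A = 1080/15 = 72.0000.
Version B weighted sum = 1·45 + 3·16 + 2·95 + 3·95 + 1·95 + 5·95 = 45 + 48 + 190 + 285 + 95 + 475 = 1138; overall_B = 1138/15 = 75.8667.
Difference = 72.0000 − 75.8667 = -3.8667 ≈ -3.9.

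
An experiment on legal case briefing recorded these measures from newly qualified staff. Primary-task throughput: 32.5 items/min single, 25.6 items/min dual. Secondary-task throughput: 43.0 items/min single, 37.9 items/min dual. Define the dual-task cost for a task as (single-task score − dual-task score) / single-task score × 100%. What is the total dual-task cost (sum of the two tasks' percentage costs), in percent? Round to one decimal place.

Primary cost = (32.5 − 25.6) / 32.5 × 100% = 21.2308%.
Secondary cost = (43.0 − 37.9) / 43.0 × 100% = 11.8605%.
Total = 21.2308% + 11.8605% = 33.0913% ≈ 33.1%.

33.1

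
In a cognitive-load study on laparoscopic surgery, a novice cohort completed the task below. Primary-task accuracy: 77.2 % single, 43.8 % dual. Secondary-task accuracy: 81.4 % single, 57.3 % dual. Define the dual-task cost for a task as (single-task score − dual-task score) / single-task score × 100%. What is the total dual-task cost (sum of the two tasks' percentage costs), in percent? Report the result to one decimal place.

Primary cost = (77.2 − 43.8) / 77.2 × 100% = 43.2642%.
Secondary cost = (81.4 − 57.3) / 81.4 × 100% = 29.6069%.
Total = 43.2642% + 29.6069% = 72.8711% ≈ 72.9%.

72.9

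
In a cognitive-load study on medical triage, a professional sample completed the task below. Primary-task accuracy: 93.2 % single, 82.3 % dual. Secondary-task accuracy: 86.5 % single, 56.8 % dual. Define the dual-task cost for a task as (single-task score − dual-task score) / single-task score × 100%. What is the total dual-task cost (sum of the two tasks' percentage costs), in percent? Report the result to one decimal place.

46.0

Primary cost = (93.2 − 82.3) / 93.2 × 100% = 11.6953%.
Secondary cost = (86.5 − 56.8) / 86.5 × 100% = 34.3353%.
Total = 11.6953% + 34.3353% = 46.0306% ≈ 46.0%.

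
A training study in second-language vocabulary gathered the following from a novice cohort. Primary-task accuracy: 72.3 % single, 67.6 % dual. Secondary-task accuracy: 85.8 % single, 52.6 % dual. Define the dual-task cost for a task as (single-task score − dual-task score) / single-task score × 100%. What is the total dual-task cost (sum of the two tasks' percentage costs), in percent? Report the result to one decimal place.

Primary cost = (72.3 − 67.6) / 72.3 × 100% = 6.5007%.
Secondary cost = (85.8 − 52.6) / 85.8 × 100% = 38.6946%.
Total = 6.5007% + 38.6946% = 45.1953% ≈ 45.2%.

45.2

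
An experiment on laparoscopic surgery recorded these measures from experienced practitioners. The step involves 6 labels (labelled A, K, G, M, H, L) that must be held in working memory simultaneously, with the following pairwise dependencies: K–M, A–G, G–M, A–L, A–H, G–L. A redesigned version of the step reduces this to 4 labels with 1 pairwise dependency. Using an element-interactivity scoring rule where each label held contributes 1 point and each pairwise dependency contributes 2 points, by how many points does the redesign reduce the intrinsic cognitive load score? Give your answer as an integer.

Original: 6 × 1 + 6 × 2 = 6 + 12 = 18.
Redesigned: 4 × 1 + 1 × 2 = 4 + 2 = 6.
Reduction = 18 − 6 = 12.

12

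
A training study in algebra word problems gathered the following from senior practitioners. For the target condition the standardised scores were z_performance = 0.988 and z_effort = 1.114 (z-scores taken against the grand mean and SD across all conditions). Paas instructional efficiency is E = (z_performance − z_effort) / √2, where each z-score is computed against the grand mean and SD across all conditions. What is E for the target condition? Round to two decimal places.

-0.09

z_P − z_E = 0.988 − 1.114 = -0.1260.
E = -0.1260 / √2 = -0.1260 / 1.41421 = -0.0891 ≈ -0.09.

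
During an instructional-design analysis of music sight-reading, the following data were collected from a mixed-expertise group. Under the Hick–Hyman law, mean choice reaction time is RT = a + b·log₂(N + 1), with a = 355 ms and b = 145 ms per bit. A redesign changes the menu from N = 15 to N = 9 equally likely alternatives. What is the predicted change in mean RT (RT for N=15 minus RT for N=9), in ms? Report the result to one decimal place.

RT(15) = 355 + 145·log₂(16) = 355 + 145·4.0000 = 935.0000 ms.
RT(9) = 355 + 145·log₂(10) = 355 + 145·3.3219 = 836.6755 ms.
Difference = 935.0000 − 836.6755 = 98.3245 ≈ 98.3 ms.

98.3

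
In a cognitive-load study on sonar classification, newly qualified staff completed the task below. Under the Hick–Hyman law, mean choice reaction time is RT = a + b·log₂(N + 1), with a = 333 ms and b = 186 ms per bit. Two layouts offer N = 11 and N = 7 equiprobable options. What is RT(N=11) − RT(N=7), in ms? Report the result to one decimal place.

108.8

RT(11) = 333 + 186·log₂(12) = 333 + 186·3.5850 = 999.8100 ms.
RT(7) = 333 + 186·log₂(8) = 333 + 186·3.0000 = 891.0000 ms.
Difference = 999.8100 − 891.0000 = 108.8100 ≈ 108.8 ms.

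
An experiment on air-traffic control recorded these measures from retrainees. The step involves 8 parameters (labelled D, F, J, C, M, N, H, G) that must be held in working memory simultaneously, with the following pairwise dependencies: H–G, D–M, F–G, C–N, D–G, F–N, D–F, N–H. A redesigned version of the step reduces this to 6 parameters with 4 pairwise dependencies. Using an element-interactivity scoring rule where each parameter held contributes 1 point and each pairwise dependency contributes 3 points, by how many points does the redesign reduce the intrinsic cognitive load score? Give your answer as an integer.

Original: 8 × 1 + 8 × 3 = 8 + 24 = 32.
Redesigned: 6 × 1 + 4 × 3 = 6 + 12 = 18.
Reduction = 32 − 18 = 14.

14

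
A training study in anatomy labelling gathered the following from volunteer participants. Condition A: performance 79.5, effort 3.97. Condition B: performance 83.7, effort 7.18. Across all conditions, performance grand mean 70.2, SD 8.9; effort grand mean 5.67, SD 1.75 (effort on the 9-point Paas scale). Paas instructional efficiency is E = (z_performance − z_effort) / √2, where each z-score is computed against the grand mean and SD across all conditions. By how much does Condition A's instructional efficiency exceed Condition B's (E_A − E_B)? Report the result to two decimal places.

0.96

Condition A: z_P = (79.5 − 70.2)/8.9 = 1.0449; z_E = (3.97 − 5.67)/1.75 = -0.9714; E_A = (1.0449 − (-0.9714))/√2 = 1.4257.
Condition B: z_P = (83.7 − 70.2)/8.9 = 1.5169; z_E = (7.18 − 5.67)/1.75 = 0.8629; E_B = (1.5169 − 0.8629)/√2 = 0.4624.
E_A − E_B = 1.4257 − 0.4624 = 0.9633 ≈ 0.96.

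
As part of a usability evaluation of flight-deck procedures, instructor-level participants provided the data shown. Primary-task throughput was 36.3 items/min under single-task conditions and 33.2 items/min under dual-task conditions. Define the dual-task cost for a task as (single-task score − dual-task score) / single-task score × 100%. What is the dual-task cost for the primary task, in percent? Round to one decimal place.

Cost = (36.3 − 33.2) / 36.3 × 100%
     = 3.1000 / 36.3 × 100% = 8.5399%.
≈ 8.5%.

8.5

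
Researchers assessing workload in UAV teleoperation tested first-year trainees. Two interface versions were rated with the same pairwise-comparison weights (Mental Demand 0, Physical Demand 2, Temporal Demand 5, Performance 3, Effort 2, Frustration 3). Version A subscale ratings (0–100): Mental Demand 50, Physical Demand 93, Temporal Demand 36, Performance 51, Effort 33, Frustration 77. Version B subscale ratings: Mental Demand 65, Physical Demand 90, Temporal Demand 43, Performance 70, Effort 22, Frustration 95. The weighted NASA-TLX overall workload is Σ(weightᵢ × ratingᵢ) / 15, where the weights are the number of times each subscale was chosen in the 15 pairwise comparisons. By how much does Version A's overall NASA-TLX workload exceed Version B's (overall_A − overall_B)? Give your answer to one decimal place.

Version A weighted sum = 0·50 + 2·93 + 5·36 + 3·51 + 2·33 + 3·77 = 0 + 186 + 180 + 153 + 66 + 231 = 816; overall_A = 816/15 = 54.4000.
Version B weighted sum = 0·65 + 2·90 + 5·43 + 3·70 + 2·22 + 3·95 = 0 + 180 + 215 + 210 + 44 + 285 = 934; overall_B = 934/15 = 62.2667.
Difference = 54.4000 − 62.2667 = -7.8667 ≈ -7.9.

-7.9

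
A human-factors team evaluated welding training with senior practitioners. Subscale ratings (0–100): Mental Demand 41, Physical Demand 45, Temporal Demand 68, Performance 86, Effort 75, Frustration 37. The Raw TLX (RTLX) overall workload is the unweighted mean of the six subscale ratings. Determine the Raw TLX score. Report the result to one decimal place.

Sum of ratings = 41 + 45 + 68 + 86 + 75 + 37 = 352.
RTLX = 352 / 6 = 58.6667 ≈ 58.7.

58.7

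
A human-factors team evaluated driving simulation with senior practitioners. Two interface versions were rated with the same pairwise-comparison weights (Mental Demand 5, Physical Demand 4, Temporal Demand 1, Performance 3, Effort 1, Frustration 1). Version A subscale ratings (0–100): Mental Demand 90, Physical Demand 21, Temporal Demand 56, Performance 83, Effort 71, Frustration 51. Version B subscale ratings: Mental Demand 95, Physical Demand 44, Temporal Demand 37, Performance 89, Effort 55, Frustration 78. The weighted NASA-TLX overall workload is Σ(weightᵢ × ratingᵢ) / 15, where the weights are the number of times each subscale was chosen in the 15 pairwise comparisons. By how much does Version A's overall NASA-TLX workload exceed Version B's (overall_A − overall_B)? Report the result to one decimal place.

Version A weighted sum = 5·90 + 4·21 + 1·56 + 3·83 + 1·71 + 1·51 = 450 + 84 + 56 + 249 + 71 + 51 = 961; overall_A = 961/15 = 64.0667.
Version B weighted sum = 5·95 + 4·44 + 1·37 + 3·89 + 1·55 + 1·78 = 475 + 176 + 37 + 267 + 55 + 78 = 1088; overall_B = 1088/15 = 72.5333.
Difference = 64.0667 − 72.5333 = -8.4666 ≈ -8.5.

-8.5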